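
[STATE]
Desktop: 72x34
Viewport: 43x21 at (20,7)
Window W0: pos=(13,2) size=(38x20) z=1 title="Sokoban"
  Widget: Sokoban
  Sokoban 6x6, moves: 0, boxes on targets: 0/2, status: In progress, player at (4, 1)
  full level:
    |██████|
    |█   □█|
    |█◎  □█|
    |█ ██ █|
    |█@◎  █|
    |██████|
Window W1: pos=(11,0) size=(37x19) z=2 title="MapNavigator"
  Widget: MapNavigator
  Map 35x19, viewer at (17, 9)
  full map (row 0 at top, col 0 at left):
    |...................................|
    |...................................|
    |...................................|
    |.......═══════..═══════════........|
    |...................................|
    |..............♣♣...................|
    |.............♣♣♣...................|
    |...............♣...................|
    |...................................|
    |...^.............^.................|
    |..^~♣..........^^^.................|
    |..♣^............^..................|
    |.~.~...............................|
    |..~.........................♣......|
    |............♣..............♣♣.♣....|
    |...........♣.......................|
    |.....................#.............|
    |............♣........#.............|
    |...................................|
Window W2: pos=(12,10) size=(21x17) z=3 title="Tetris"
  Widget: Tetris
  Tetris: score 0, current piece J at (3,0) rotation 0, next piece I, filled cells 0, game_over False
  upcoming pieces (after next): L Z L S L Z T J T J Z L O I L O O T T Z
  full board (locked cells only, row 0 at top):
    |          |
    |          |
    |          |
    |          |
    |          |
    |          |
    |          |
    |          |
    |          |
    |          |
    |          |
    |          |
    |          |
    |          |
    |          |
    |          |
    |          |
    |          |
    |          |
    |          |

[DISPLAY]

.....♣♣♣...................┃  ┃            
.......♣...................┃  ┃            
...........................┃  ┃            
━━━━━━━━━━━━┓..............┃  ┃            
            ┃..............┃  ┃            
────────────┨..............┃  ┃            
   │Next:   ┃..............┃  ┃            
   │████    ┃.......♣......┃  ┃            
   │        ┃......♣♣.♣....┃  ┃            
   │        ┃..............┃  ┃            
   │        ┃#.............┃  ┃            
   │        ┃━━━━━━━━━━━━━━┛  ┃            
   │Score:  ┃                 ┃            
   │0       ┃                 ┃            
   │        ┃━━━━━━━━━━━━━━━━━┛            
   │        ┃                              
   │        ┃                              
   │        ┃                              
   │        ┃                              
━━━━━━━━━━━━┛                              
                                           


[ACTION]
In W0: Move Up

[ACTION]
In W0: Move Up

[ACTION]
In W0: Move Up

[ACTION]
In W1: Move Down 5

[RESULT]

........^..................┃  ┃            
...........................┃  ┃            
....................♣......┃  ┃            
━━━━━━━━━━━━┓......♣♣.♣....┃  ┃            
            ┃..............┃  ┃            
────────────┨#.............┃  ┃            
   │Next:   ┃#.............┃  ┃            
   │████    ┃..............┃  ┃            
   │        ┃              ┃  ┃            
   │        ┃              ┃  ┃            
   │        ┃              ┃  ┃            
   │        ┃━━━━━━━━━━━━━━┛  ┃            
   │Score:  ┃                 ┃            
   │0       ┃                 ┃            
   │        ┃━━━━━━━━━━━━━━━━━┛            
   │        ┃                              
   │        ┃                              
   │        ┃                              
   │        ┃                              
━━━━━━━━━━━━┛                              
                                           


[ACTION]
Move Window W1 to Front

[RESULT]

........^..................┃  ┃            
...........................┃  ┃            
....................♣......┃  ┃            
....♣....@.........♣♣.♣....┃  ┃            
...♣.......................┃  ┃            
.............#.............┃  ┃            
....♣........#.............┃  ┃            
...........................┃  ┃            
                           ┃  ┃            
                           ┃  ┃            
                           ┃  ┃            
━━━━━━━━━━━━━━━━━━━━━━━━━━━┛  ┃            
   │Score:  ┃                 ┃            
   │0       ┃                 ┃            
   │        ┃━━━━━━━━━━━━━━━━━┛            
   │        ┃                              
   │        ┃                              
   │        ┃                              
   │        ┃                              
━━━━━━━━━━━━┛                              
                                           


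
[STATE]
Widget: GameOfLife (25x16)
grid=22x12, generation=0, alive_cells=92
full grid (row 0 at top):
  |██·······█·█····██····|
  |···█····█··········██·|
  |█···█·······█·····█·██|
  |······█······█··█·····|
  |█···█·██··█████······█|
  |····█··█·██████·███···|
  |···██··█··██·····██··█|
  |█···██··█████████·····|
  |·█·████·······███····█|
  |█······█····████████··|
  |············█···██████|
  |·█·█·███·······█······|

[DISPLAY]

Gen: 0                   
██·······█·█····██····   
···█····█··········██·   
█···█·······█·····█·██   
······█······█··█·····   
█···█·██··█████······█   
····█··█·██████·███···   
···██··█··██·····██··█   
█···██··█████████·····   
·█·████·······███····█   
█······█····████████··   
············█···██████   
·█·█·███·······█······   
                         
                         
                         


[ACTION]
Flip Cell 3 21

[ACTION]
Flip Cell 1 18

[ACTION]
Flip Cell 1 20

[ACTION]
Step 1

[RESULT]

Gen: 1                   
·················██···   
██················███·   
·················██·██   
······██······█······█   
······████······█·····   
····█··█·█····███·█···   
···█··██··········█···   
··█····███··██········   
██·█··█████·······█···   
····███·····█········█   
·······█····█·······█·   
······█·········█████·   
                         
                         
                         


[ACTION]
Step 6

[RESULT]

Gen: 7                   
···················██·   
··················█·██   
·················██·█·   
······████········██··   
·····██████···········   
··██······██··········   
··██████···██·········   
·█████·····██·········   
··█·█·················   
··█·██················   
····█···············██   
····················██   
                         
                         
                         


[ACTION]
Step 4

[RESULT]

Gen: 11                  
·················█·█··   
················█····█   
················█···██   
················█·█·██   
·················███··   
······················   
······················   
······················   
······················   
······················   
····█···············██   
····█···············██   
                         
                         
                         


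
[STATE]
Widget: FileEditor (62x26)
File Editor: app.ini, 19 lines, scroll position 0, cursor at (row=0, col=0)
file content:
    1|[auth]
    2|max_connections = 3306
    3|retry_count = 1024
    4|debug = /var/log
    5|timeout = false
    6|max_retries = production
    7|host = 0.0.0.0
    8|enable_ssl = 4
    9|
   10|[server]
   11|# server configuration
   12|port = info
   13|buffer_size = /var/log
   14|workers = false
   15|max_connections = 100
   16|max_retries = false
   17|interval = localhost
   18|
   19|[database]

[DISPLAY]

█auth]                                                       ▲
max_connections = 3306                                       █
retry_count = 1024                                           ░
debug = /var/log                                             ░
timeout = false                                              ░
max_retries = production                                     ░
host = 0.0.0.0                                               ░
enable_ssl = 4                                               ░
                                                             ░
[server]                                                     ░
# server configuration                                       ░
port = info                                                  ░
buffer_size = /var/log                                       ░
workers = false                                              ░
max_connections = 100                                        ░
max_retries = false                                          ░
interval = localhost                                         ░
                                                             ░
[database]                                                   ░
                                                             ░
                                                             ░
                                                             ░
                                                             ░
                                                             ░
                                                             ░
                                                             ▼


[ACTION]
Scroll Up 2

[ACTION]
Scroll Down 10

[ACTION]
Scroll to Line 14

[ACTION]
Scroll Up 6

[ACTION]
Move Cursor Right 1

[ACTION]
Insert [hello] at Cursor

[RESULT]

[hello█uth]                                                  ▲
max_connections = 3306                                       █
retry_count = 1024                                           ░
debug = /var/log                                             ░
timeout = false                                              ░
max_retries = production                                     ░
host = 0.0.0.0                                               ░
enable_ssl = 4                                               ░
                                                             ░
[server]                                                     ░
# server configuration                                       ░
port = info                                                  ░
buffer_size = /var/log                                       ░
workers = false                                              ░
max_connections = 100                                        ░
max_retries = false                                          ░
interval = localhost                                         ░
                                                             ░
[database]                                                   ░
                                                             ░
                                                             ░
                                                             ░
                                                             ░
                                                             ░
                                                             ░
                                                             ▼


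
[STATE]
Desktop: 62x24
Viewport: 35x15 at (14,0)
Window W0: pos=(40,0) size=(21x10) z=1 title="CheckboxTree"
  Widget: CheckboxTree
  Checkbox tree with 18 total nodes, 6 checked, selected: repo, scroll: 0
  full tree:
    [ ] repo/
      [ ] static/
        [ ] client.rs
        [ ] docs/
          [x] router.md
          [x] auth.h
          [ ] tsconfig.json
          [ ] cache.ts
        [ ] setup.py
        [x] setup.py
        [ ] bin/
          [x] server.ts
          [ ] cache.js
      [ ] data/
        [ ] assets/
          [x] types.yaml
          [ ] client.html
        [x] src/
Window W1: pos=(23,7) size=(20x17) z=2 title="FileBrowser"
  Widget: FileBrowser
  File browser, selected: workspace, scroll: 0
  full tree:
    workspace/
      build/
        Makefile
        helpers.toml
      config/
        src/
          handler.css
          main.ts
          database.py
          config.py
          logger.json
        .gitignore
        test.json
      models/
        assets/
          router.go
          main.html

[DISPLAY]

                          ┏━━━━━━━━
                          ┃ Checkbo
                          ┠────────
                          ┃>[-] rep
                          ┃   [-] s
                          ┃     [ ]
                          ┃     [-]
         ┏━━━━━━━━━━━━━━━━━━┓     [
         ┃ FileBrowser      ┃     [
         ┠──────────────────┨━━━━━━
         ┃> [-] workspace/  ┃      
         ┃    [+] build/    ┃      
         ┃    [+] config/   ┃      
         ┃    [+] models/   ┃      
         ┃                  ┃      


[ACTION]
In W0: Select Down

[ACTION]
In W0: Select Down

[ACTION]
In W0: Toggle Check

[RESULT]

                          ┏━━━━━━━━
                          ┃ Checkbo
                          ┠────────
                          ┃ [-] rep
                          ┃   [-] s
                          ┃>    [x]
                          ┃     [-]
         ┏━━━━━━━━━━━━━━━━━━┓     [
         ┃ FileBrowser      ┃     [
         ┠──────────────────┨━━━━━━
         ┃> [-] workspace/  ┃      
         ┃    [+] build/    ┃      
         ┃    [+] config/   ┃      
         ┃    [+] models/   ┃      
         ┃                  ┃      


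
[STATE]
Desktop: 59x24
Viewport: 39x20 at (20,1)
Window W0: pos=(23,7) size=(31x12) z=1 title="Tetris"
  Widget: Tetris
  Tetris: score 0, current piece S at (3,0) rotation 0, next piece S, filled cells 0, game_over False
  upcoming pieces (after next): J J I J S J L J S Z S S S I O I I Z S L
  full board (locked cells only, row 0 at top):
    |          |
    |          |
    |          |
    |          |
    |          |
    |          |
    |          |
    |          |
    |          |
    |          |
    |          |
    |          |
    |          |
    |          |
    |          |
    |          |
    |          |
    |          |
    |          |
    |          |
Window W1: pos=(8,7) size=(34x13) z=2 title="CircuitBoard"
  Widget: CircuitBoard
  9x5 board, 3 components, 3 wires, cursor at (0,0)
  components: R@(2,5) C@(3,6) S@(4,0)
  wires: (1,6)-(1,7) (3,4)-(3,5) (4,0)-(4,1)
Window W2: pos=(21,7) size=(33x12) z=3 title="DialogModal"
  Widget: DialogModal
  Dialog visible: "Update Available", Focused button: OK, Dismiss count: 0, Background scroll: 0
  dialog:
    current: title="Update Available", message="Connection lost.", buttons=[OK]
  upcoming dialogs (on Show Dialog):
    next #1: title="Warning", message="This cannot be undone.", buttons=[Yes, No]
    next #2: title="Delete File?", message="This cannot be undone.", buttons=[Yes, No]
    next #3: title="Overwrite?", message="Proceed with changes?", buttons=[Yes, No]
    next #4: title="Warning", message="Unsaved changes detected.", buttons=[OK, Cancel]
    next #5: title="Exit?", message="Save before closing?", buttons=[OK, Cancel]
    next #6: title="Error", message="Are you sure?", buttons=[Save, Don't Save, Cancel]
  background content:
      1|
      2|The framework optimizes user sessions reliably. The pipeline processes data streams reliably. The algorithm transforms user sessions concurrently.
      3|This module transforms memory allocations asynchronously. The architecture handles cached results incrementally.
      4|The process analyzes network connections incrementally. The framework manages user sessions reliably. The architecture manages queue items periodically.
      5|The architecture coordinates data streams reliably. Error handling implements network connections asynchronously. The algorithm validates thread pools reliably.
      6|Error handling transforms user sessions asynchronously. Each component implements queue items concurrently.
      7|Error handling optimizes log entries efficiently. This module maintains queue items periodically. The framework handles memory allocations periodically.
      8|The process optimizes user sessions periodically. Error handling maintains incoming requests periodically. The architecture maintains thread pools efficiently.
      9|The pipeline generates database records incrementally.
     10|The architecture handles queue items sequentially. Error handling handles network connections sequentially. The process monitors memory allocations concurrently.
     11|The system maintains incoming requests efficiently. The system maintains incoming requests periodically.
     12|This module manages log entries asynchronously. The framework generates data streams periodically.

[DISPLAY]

                                       
                                       
                                       
                                       
                                       
                                       
━┏━━━━━━━━━━━━━━━━━━━━━━━━━━━━━━━┓     
r┃ DialogModal                   ┃     
─┠───────────────────────────────┨     
4┃                               ┃     
 ┃The f┌──────────────────┐ser se┃     
 ┃This │ Update Available │mory a┃     
 ┃The p│ Connection lost. │ork co┃     
 ┃The a│       [OK]       │tes da┃     
 ┃Error└──────────────────┘ user ┃     
 ┃Error handling optimizes log en┃     
 ┃The process optimizes user sess┃     
 ┗━━━━━━━━━━━━━━━━━━━━━━━━━━━━━━━┛     
━━━━━━━━━━━━━━━━━━━━━┛                 
                                       


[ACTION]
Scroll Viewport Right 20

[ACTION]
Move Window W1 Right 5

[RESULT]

                                       
                                       
                                       
                                       
                                       
                                       
━┏━━━━━━━━━━━━━━━━━━━━━━━━━━━━━━━┓     
i┃ DialogModal                   ┃     
─┠───────────────────────────────┨     
 ┃                               ┃     
 ┃The f┌──────────────────┐ser se┃     
 ┃This │ Update Available │mory a┃     
 ┃The p│ Connection lost. │ork co┃     
 ┃The a│       [OK]       │tes da┃     
 ┃Error└──────────────────┘ user ┃     
 ┃Error handling optimizes log en┃     
 ┃The process optimizes user sess┃     
 ┗━━━━━━━━━━━━━━━━━━━━━━━━━━━━━━━┛     
━━━━━━━━━━━━━━━━━━━━━━━━━━┛            
                                       


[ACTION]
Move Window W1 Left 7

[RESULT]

                                       
                                       
                                       
                                       
                                       
                                       
━┏━━━━━━━━━━━━━━━━━━━━━━━━━━━━━━━┓     
 ┃ DialogModal                   ┃     
─┠───────────────────────────────┨     
5┃                               ┃     
 ┃The f┌──────────────────┐ser se┃     
 ┃This │ Update Available │mory a┃     
 ┃The p│ Connection lost. │ork co┃     
 ┃The a│       [OK]       │tes da┃     
 ┃Error└──────────────────┘ user ┃     
 ┃Error handling optimizes log en┃     
 ┃The process optimizes user sess┃     
 ┗━━━━━━━━━━━━━━━━━━━━━━━━━━━━━━━┛     
━━━━━━━━━━━━━━━━━━━┛                   
                                       


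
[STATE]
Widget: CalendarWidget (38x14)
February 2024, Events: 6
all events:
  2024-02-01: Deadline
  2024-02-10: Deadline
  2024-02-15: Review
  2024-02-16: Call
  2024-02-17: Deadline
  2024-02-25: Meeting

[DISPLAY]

            February 2024             
Mo Tu We Th Fr Sa Su                  
          1*  2  3  4                 
 5  6  7  8  9 10* 11                 
12 13 14 15* 16* 17* 18               
19 20 21 22 23 24 25*                 
26 27 28 29                           
                                      
                                      
                                      
                                      
                                      
                                      
                                      


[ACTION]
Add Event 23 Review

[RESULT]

            February 2024             
Mo Tu We Th Fr Sa Su                  
          1*  2  3  4                 
 5  6  7  8  9 10* 11                 
12 13 14 15* 16* 17* 18               
19 20 21 22 23* 24 25*                
26 27 28 29                           
                                      
                                      
                                      
                                      
                                      
                                      
                                      


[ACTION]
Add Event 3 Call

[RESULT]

            February 2024             
Mo Tu We Th Fr Sa Su                  
          1*  2  3*  4                
 5  6  7  8  9 10* 11                 
12 13 14 15* 16* 17* 18               
19 20 21 22 23* 24 25*                
26 27 28 29                           
                                      
                                      
                                      
                                      
                                      
                                      
                                      


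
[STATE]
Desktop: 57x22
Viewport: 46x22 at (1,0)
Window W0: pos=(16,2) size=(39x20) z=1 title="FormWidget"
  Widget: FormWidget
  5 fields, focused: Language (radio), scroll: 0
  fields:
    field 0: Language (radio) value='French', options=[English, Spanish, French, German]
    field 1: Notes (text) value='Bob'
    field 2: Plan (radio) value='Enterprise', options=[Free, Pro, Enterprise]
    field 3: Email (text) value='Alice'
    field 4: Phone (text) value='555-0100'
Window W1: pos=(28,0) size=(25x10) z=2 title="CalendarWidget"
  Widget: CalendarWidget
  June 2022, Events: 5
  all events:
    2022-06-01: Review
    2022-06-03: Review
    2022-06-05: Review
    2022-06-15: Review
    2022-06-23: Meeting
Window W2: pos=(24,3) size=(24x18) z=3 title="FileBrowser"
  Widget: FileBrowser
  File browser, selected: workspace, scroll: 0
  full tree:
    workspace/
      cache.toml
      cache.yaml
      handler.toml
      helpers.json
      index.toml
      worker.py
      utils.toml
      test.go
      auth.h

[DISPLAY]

                           ┏━━━━━━━━━━━━━━━━━━
                           ┃ CalendarWidget   
               ┏━━━━━━━━━━━┠──────────────────
               ┃ FormWi┏━━━━━━━━━━━━━━━━━━━━━━
               ┠───────┃ FileBrowser          
               ┃> Langu┠──────────────────────
               ┃  Notes┃> [-] workspace/      
               ┃  Plan:┃    cache.toml        
               ┃  Email┃    cache.yaml        
               ┃  Phone┃    handler.toml      
               ┃       ┃    helpers.json      
               ┃       ┃    index.toml        
               ┃       ┃    worker.py         
               ┃       ┃    utils.toml        
               ┃       ┃    test.go           
               ┃       ┃    auth.h            
               ┃       ┃                      
               ┃       ┃                      
               ┃       ┃                      
               ┃       ┃                      
               ┃       ┗━━━━━━━━━━━━━━━━━━━━━━
               ┗━━━━━━━━━━━━━━━━━━━━━━━━━━━━━━


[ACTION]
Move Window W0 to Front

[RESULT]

                           ┏━━━━━━━━━━━━━━━━━━
                           ┃ CalendarWidget   
               ┏━━━━━━━━━━━━━━━━━━━━━━━━━━━━━━
               ┃ FormWidget                   
               ┠──────────────────────────────
               ┃> Language:   ( ) English  ( )
               ┃  Notes:      [Bob            
               ┃  Plan:       ( ) Free  ( ) Pr
               ┃  Email:      [Alice          
               ┃  Phone:      [555-0100       
               ┃                              
               ┃                              
               ┃                              
               ┃                              
               ┃                              
               ┃                              
               ┃                              
               ┃                              
               ┃                              
               ┃                              
               ┃                              
               ┗━━━━━━━━━━━━━━━━━━━━━━━━━━━━━━


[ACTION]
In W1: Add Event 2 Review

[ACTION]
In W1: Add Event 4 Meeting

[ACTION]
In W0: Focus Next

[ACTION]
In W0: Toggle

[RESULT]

                           ┏━━━━━━━━━━━━━━━━━━
                           ┃ CalendarWidget   
               ┏━━━━━━━━━━━━━━━━━━━━━━━━━━━━━━
               ┃ FormWidget                   
               ┠──────────────────────────────
               ┃  Language:   ( ) English  ( )
               ┃> Notes:      [Bob            
               ┃  Plan:       ( ) Free  ( ) Pr
               ┃  Email:      [Alice          
               ┃  Phone:      [555-0100       
               ┃                              
               ┃                              
               ┃                              
               ┃                              
               ┃                              
               ┃                              
               ┃                              
               ┃                              
               ┃                              
               ┃                              
               ┃                              
               ┗━━━━━━━━━━━━━━━━━━━━━━━━━━━━━━


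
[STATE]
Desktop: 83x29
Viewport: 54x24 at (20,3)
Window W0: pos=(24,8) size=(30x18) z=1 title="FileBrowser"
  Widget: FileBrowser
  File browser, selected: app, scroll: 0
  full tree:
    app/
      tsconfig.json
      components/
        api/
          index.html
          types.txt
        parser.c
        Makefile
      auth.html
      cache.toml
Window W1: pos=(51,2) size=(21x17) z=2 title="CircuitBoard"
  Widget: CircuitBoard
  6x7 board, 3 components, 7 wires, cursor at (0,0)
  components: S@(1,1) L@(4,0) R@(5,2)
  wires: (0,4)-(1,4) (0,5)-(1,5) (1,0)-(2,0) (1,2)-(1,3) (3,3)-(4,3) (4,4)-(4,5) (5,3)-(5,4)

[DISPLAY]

                               ┃ CircuitBoard      ┃  
                               ┠───────────────────┨  
                               ┃   0 1 2 3 4 5     ┃  
                               ┃0  [.]             ┃  
                               ┃                   ┃  
    ┏━━━━━━━━━━━━━━━━━━━━━━━━━━┃1   ·   S   · ─ ·  ┃  
    ┃ FileBrowser              ┃    │              ┃  
    ┠──────────────────────────┃2   ·              ┃  
    ┃> [-] app/                ┃                   ┃  
    ┃    tsconfig.json         ┃3               ·  ┃  
    ┃    [+] components/       ┃                │  ┃  
    ┃    auth.html             ┃4   L           ·  ┃  
    ┃    cache.toml            ┃                   ┃  
    ┃                          ┃5           R   · ─┃  
    ┃                          ┃                   ┃  
    ┃                          ┗━━━━━━━━━━━━━━━━━━━┛  
    ┃                            ┃                    
    ┃                            ┃                    
    ┃                            ┃                    
    ┃                            ┃                    
    ┃                            ┃                    
    ┃                            ┃                    
    ┗━━━━━━━━━━━━━━━━━━━━━━━━━━━━┛                    
                                                      


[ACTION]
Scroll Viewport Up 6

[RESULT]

                                                      
                                                      
                               ┏━━━━━━━━━━━━━━━━━━━┓  
                               ┃ CircuitBoard      ┃  
                               ┠───────────────────┨  
                               ┃   0 1 2 3 4 5     ┃  
                               ┃0  [.]             ┃  
                               ┃                   ┃  
    ┏━━━━━━━━━━━━━━━━━━━━━━━━━━┃1   ·   S   · ─ ·  ┃  
    ┃ FileBrowser              ┃    │              ┃  
    ┠──────────────────────────┃2   ·              ┃  
    ┃> [-] app/                ┃                   ┃  
    ┃    tsconfig.json         ┃3               ·  ┃  
    ┃    [+] components/       ┃                │  ┃  
    ┃    auth.html             ┃4   L           ·  ┃  
    ┃    cache.toml            ┃                   ┃  
    ┃                          ┃5           R   · ─┃  
    ┃                          ┃                   ┃  
    ┃                          ┗━━━━━━━━━━━━━━━━━━━┛  
    ┃                            ┃                    
    ┃                            ┃                    
    ┃                            ┃                    
    ┃                            ┃                    
    ┃                            ┃                    


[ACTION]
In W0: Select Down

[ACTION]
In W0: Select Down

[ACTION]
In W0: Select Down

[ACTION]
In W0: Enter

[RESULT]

                                                      
                                                      
                               ┏━━━━━━━━━━━━━━━━━━━┓  
                               ┃ CircuitBoard      ┃  
                               ┠───────────────────┨  
                               ┃   0 1 2 3 4 5     ┃  
                               ┃0  [.]             ┃  
                               ┃                   ┃  
    ┏━━━━━━━━━━━━━━━━━━━━━━━━━━┃1   ·   S   · ─ ·  ┃  
    ┃ FileBrowser              ┃    │              ┃  
    ┠──────────────────────────┃2   ·              ┃  
    ┃  [-] app/                ┃                   ┃  
    ┃    tsconfig.json         ┃3               ·  ┃  
    ┃    [+] components/       ┃                │  ┃  
    ┃  > auth.html             ┃4   L           ·  ┃  
    ┃    cache.toml            ┃                   ┃  
    ┃                          ┃5           R   · ─┃  
    ┃                          ┃                   ┃  
    ┃                          ┗━━━━━━━━━━━━━━━━━━━┛  
    ┃                            ┃                    
    ┃                            ┃                    
    ┃                            ┃                    
    ┃                            ┃                    
    ┃                            ┃                    


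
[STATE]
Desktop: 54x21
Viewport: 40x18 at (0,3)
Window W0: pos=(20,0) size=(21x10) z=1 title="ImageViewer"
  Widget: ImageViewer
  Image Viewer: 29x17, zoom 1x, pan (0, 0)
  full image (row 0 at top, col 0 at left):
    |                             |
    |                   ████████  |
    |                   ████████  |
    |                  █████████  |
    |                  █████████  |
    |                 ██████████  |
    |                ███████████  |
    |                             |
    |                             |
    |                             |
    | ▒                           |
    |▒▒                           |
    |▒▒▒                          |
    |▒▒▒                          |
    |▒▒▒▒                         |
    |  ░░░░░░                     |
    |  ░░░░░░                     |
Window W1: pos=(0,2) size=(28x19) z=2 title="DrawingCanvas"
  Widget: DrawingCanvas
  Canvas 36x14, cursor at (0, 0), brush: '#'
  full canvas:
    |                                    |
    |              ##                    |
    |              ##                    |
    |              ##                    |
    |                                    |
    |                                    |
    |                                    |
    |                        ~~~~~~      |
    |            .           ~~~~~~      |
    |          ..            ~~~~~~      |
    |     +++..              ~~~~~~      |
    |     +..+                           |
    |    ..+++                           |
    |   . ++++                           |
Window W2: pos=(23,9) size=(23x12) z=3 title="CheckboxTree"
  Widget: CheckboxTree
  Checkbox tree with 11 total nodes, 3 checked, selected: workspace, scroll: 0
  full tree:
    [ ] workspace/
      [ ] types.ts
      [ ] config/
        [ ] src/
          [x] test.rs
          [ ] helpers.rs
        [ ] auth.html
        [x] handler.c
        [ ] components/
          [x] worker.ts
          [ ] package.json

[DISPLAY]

┃ DrawingCanvas            ┃            
┠──────────────────────────┨            
┃+                         ┃            
┃              ##          ┃           █
┃              ##          ┃           █
┃              ##          ┃          ██
┃                      ┏━━━━━━━━━━━━━━━━
┃                      ┃ CheckboxTree   
┃                      ┠────────────────
┃                      ┃>[-] workspace/ 
┃            .         ┃   [ ] types.ts 
┃          ..          ┃   [-] config/  
┃     +++..            ┃     [-] src/   
┃     +..+             ┃       [x] test.
┃    ..+++             ┃       [ ] helpe
┃   . ++++             ┃     [ ] auth.ht
┃                      ┃     [x] handler
┗━━━━━━━━━━━━━━━━━━━━━━┗━━━━━━━━━━━━━━━━


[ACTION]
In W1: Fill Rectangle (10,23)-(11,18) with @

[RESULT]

┃ DrawingCanvas            ┃            
┠──────────────────────────┨            
┃+                         ┃            
┃              ##          ┃           █
┃              ##          ┃           █
┃              ##          ┃          ██
┃                      ┏━━━━━━━━━━━━━━━━
┃                      ┃ CheckboxTree   
┃                      ┠────────────────
┃                      ┃>[-] workspace/ 
┃            .         ┃   [ ] types.ts 
┃          ..          ┃   [-] config/  
┃     +++..        @@@@┃     [-] src/   
┃     +..+         @@@@┃       [x] test.
┃    ..+++             ┃       [ ] helpe
┃   . ++++             ┃     [ ] auth.ht
┃                      ┃     [x] handler
┗━━━━━━━━━━━━━━━━━━━━━━┗━━━━━━━━━━━━━━━━


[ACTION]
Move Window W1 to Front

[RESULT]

┃ DrawingCanvas            ┃            
┠──────────────────────────┨            
┃+                         ┃            
┃              ##          ┃           █
┃              ##          ┃           █
┃              ##          ┃          ██
┃                          ┃━━━━━━━━━━━━
┃                          ┃ckboxTree   
┃                          ┃────────────
┃                        ~~┃ workspace/ 
┃            .           ~~┃ ] types.ts 
┃          ..            ~~┃-] config/  
┃     +++..        @@@@@@~~┃ [-] src/   
┃     +..+         @@@@@@  ┃   [x] test.
┃    ..+++                 ┃   [ ] helpe
┃   . ++++                 ┃ [ ] auth.ht
┃                          ┃ [x] handler
┗━━━━━━━━━━━━━━━━━━━━━━━━━━┛━━━━━━━━━━━━
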